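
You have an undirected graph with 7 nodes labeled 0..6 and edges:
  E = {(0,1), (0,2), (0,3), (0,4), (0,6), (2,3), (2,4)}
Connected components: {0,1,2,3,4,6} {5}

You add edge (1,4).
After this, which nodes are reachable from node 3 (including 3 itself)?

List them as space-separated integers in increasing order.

Answer: 0 1 2 3 4 6

Derivation:
Before: nodes reachable from 3: {0,1,2,3,4,6}
Adding (1,4): both endpoints already in same component. Reachability from 3 unchanged.
After: nodes reachable from 3: {0,1,2,3,4,6}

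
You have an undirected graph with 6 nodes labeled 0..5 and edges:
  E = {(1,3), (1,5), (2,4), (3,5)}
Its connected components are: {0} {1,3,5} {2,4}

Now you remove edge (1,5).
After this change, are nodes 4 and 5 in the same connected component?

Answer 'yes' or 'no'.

Answer: no

Derivation:
Initial components: {0} {1,3,5} {2,4}
Removing edge (1,5): not a bridge — component count unchanged at 3.
New components: {0} {1,3,5} {2,4}
Are 4 and 5 in the same component? no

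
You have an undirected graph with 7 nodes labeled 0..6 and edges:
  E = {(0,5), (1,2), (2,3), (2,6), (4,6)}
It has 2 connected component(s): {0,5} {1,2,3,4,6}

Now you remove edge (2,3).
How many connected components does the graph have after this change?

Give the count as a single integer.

Answer: 3

Derivation:
Initial component count: 2
Remove (2,3): it was a bridge. Count increases: 2 -> 3.
  After removal, components: {0,5} {1,2,4,6} {3}
New component count: 3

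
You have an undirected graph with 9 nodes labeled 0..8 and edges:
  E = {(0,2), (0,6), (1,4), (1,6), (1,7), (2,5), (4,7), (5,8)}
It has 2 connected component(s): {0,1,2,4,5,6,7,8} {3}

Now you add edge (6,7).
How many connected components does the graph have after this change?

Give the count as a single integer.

Answer: 2

Derivation:
Initial component count: 2
Add (6,7): endpoints already in same component. Count unchanged: 2.
New component count: 2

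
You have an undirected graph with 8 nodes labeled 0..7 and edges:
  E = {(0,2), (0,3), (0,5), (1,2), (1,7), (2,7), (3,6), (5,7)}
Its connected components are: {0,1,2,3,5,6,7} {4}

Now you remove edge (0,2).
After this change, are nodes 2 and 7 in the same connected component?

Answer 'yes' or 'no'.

Initial components: {0,1,2,3,5,6,7} {4}
Removing edge (0,2): not a bridge — component count unchanged at 2.
New components: {0,1,2,3,5,6,7} {4}
Are 2 and 7 in the same component? yes

Answer: yes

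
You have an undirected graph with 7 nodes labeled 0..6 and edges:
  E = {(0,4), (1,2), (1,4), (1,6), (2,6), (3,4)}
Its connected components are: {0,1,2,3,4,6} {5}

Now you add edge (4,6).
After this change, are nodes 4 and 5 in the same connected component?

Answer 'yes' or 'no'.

Initial components: {0,1,2,3,4,6} {5}
Adding edge (4,6): both already in same component {0,1,2,3,4,6}. No change.
New components: {0,1,2,3,4,6} {5}
Are 4 and 5 in the same component? no

Answer: no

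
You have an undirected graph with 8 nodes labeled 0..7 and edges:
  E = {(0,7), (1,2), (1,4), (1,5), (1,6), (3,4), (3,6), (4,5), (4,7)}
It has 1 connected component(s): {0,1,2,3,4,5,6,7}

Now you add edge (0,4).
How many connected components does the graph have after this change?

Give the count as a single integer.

Initial component count: 1
Add (0,4): endpoints already in same component. Count unchanged: 1.
New component count: 1

Answer: 1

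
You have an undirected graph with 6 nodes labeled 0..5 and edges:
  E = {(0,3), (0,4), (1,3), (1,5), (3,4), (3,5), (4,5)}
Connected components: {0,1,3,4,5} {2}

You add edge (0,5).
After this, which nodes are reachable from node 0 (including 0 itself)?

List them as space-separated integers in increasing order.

Before: nodes reachable from 0: {0,1,3,4,5}
Adding (0,5): both endpoints already in same component. Reachability from 0 unchanged.
After: nodes reachable from 0: {0,1,3,4,5}

Answer: 0 1 3 4 5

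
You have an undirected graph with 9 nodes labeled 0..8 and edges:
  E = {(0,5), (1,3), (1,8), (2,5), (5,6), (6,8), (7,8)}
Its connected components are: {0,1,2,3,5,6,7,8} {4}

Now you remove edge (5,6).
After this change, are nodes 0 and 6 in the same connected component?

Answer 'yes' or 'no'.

Initial components: {0,1,2,3,5,6,7,8} {4}
Removing edge (5,6): it was a bridge — component count 2 -> 3.
New components: {0,2,5} {1,3,6,7,8} {4}
Are 0 and 6 in the same component? no

Answer: no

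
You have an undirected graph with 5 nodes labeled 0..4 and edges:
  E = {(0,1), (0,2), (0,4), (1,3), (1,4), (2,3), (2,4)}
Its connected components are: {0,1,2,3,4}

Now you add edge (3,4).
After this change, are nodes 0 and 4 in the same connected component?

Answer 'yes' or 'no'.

Answer: yes

Derivation:
Initial components: {0,1,2,3,4}
Adding edge (3,4): both already in same component {0,1,2,3,4}. No change.
New components: {0,1,2,3,4}
Are 0 and 4 in the same component? yes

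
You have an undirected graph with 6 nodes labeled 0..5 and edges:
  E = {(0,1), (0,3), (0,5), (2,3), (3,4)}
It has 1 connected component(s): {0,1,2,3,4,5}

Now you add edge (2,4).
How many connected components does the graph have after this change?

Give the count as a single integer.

Answer: 1

Derivation:
Initial component count: 1
Add (2,4): endpoints already in same component. Count unchanged: 1.
New component count: 1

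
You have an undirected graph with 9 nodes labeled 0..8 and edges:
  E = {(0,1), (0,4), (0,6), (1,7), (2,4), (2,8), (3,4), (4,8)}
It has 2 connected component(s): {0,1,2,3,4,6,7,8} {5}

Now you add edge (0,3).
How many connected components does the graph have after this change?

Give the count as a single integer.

Initial component count: 2
Add (0,3): endpoints already in same component. Count unchanged: 2.
New component count: 2

Answer: 2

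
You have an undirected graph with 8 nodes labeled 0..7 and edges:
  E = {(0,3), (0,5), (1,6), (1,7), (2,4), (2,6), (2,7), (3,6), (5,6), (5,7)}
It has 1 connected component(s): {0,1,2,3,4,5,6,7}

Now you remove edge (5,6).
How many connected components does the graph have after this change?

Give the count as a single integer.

Answer: 1

Derivation:
Initial component count: 1
Remove (5,6): not a bridge. Count unchanged: 1.
  After removal, components: {0,1,2,3,4,5,6,7}
New component count: 1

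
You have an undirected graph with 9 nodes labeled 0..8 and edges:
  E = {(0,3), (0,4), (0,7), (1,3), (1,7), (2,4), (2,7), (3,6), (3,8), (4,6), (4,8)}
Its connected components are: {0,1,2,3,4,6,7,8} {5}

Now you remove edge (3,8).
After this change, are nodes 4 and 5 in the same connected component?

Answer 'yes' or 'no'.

Answer: no

Derivation:
Initial components: {0,1,2,3,4,6,7,8} {5}
Removing edge (3,8): not a bridge — component count unchanged at 2.
New components: {0,1,2,3,4,6,7,8} {5}
Are 4 and 5 in the same component? no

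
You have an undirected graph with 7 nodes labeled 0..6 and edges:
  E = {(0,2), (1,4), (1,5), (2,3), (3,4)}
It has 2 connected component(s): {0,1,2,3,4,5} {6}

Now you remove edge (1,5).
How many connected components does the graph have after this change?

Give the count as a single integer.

Initial component count: 2
Remove (1,5): it was a bridge. Count increases: 2 -> 3.
  After removal, components: {0,1,2,3,4} {5} {6}
New component count: 3

Answer: 3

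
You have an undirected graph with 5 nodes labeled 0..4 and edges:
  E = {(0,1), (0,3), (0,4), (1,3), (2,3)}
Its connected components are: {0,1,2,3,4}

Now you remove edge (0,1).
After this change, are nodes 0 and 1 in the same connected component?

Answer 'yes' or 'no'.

Answer: yes

Derivation:
Initial components: {0,1,2,3,4}
Removing edge (0,1): not a bridge — component count unchanged at 1.
New components: {0,1,2,3,4}
Are 0 and 1 in the same component? yes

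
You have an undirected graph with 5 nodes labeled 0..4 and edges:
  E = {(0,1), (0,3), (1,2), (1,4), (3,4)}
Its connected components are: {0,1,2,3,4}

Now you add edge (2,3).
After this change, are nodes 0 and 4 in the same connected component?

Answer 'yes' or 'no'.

Answer: yes

Derivation:
Initial components: {0,1,2,3,4}
Adding edge (2,3): both already in same component {0,1,2,3,4}. No change.
New components: {0,1,2,3,4}
Are 0 and 4 in the same component? yes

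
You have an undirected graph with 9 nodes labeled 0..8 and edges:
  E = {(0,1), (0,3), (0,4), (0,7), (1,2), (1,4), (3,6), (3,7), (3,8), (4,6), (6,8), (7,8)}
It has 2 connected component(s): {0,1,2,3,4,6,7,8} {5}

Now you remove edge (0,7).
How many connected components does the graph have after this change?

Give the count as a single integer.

Answer: 2

Derivation:
Initial component count: 2
Remove (0,7): not a bridge. Count unchanged: 2.
  After removal, components: {0,1,2,3,4,6,7,8} {5}
New component count: 2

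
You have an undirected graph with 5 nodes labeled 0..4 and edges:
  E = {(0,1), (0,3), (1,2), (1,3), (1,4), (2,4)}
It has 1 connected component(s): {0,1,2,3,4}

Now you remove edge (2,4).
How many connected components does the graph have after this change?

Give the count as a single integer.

Initial component count: 1
Remove (2,4): not a bridge. Count unchanged: 1.
  After removal, components: {0,1,2,3,4}
New component count: 1

Answer: 1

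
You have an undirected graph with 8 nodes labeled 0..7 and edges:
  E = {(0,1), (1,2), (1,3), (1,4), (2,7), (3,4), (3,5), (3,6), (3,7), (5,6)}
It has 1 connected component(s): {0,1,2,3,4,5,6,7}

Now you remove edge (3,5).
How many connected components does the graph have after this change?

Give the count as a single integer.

Answer: 1

Derivation:
Initial component count: 1
Remove (3,5): not a bridge. Count unchanged: 1.
  After removal, components: {0,1,2,3,4,5,6,7}
New component count: 1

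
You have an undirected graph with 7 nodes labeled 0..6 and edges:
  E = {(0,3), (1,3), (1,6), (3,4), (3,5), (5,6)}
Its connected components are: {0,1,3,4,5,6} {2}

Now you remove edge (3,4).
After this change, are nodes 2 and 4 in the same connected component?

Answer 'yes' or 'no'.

Initial components: {0,1,3,4,5,6} {2}
Removing edge (3,4): it was a bridge — component count 2 -> 3.
New components: {0,1,3,5,6} {2} {4}
Are 2 and 4 in the same component? no

Answer: no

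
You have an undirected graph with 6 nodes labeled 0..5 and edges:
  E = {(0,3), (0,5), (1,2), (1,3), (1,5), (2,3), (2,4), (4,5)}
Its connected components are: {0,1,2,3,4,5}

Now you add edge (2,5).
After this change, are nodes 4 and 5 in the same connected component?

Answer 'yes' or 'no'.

Initial components: {0,1,2,3,4,5}
Adding edge (2,5): both already in same component {0,1,2,3,4,5}. No change.
New components: {0,1,2,3,4,5}
Are 4 and 5 in the same component? yes

Answer: yes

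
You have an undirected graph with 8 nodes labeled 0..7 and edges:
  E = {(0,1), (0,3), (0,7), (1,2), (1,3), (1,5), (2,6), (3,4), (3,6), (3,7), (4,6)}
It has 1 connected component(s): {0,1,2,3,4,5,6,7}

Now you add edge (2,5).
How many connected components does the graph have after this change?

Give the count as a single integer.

Answer: 1

Derivation:
Initial component count: 1
Add (2,5): endpoints already in same component. Count unchanged: 1.
New component count: 1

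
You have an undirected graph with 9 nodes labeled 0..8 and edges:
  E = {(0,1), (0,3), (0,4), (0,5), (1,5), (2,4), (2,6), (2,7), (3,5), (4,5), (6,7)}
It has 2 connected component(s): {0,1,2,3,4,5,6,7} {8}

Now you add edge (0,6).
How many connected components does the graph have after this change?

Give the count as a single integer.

Initial component count: 2
Add (0,6): endpoints already in same component. Count unchanged: 2.
New component count: 2

Answer: 2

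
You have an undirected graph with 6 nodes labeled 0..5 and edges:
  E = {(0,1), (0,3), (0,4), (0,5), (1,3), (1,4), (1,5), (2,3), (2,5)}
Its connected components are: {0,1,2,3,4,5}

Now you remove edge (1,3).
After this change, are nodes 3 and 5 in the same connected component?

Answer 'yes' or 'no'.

Initial components: {0,1,2,3,4,5}
Removing edge (1,3): not a bridge — component count unchanged at 1.
New components: {0,1,2,3,4,5}
Are 3 and 5 in the same component? yes

Answer: yes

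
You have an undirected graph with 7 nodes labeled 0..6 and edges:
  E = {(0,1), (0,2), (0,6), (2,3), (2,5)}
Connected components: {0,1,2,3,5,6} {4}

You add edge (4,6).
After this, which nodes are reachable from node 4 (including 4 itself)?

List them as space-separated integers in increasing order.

Before: nodes reachable from 4: {4}
Adding (4,6): merges 4's component with another. Reachability grows.
After: nodes reachable from 4: {0,1,2,3,4,5,6}

Answer: 0 1 2 3 4 5 6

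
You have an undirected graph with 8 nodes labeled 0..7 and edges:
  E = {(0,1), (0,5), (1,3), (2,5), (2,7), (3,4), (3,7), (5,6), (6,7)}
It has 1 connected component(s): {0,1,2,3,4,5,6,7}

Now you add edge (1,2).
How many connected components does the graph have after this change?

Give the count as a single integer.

Answer: 1

Derivation:
Initial component count: 1
Add (1,2): endpoints already in same component. Count unchanged: 1.
New component count: 1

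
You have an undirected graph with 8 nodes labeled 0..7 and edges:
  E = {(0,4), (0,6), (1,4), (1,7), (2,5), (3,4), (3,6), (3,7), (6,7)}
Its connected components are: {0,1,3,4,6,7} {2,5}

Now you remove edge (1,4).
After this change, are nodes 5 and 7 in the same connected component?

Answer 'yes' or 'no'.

Answer: no

Derivation:
Initial components: {0,1,3,4,6,7} {2,5}
Removing edge (1,4): not a bridge — component count unchanged at 2.
New components: {0,1,3,4,6,7} {2,5}
Are 5 and 7 in the same component? no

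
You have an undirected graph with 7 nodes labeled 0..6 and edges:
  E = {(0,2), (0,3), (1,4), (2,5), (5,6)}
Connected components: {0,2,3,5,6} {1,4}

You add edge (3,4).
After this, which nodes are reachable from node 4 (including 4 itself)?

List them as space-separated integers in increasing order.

Before: nodes reachable from 4: {1,4}
Adding (3,4): merges 4's component with another. Reachability grows.
After: nodes reachable from 4: {0,1,2,3,4,5,6}

Answer: 0 1 2 3 4 5 6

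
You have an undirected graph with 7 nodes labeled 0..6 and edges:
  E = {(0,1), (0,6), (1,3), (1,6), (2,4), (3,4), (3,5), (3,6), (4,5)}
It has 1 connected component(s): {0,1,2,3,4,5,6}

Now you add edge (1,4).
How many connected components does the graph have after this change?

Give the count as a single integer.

Initial component count: 1
Add (1,4): endpoints already in same component. Count unchanged: 1.
New component count: 1

Answer: 1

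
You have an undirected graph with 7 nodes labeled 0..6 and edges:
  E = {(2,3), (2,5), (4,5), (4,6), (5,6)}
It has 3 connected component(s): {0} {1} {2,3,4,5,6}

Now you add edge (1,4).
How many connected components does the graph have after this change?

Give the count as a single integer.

Initial component count: 3
Add (1,4): merges two components. Count decreases: 3 -> 2.
New component count: 2

Answer: 2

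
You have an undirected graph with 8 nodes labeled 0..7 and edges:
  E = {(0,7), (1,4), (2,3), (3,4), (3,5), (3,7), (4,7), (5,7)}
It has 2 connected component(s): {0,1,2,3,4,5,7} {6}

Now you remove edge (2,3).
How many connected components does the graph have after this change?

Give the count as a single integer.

Initial component count: 2
Remove (2,3): it was a bridge. Count increases: 2 -> 3.
  After removal, components: {0,1,3,4,5,7} {2} {6}
New component count: 3

Answer: 3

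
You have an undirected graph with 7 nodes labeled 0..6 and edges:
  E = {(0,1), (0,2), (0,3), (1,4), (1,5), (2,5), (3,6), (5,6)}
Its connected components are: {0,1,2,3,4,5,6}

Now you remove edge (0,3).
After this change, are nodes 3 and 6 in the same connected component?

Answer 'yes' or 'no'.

Answer: yes

Derivation:
Initial components: {0,1,2,3,4,5,6}
Removing edge (0,3): not a bridge — component count unchanged at 1.
New components: {0,1,2,3,4,5,6}
Are 3 and 6 in the same component? yes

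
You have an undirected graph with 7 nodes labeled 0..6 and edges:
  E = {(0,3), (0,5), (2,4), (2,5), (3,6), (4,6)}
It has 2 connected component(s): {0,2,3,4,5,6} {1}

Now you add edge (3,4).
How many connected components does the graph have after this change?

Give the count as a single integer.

Initial component count: 2
Add (3,4): endpoints already in same component. Count unchanged: 2.
New component count: 2

Answer: 2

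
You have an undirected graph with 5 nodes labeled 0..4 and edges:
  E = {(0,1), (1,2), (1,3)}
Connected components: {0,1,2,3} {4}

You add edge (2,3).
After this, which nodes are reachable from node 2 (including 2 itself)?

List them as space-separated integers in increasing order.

Answer: 0 1 2 3

Derivation:
Before: nodes reachable from 2: {0,1,2,3}
Adding (2,3): both endpoints already in same component. Reachability from 2 unchanged.
After: nodes reachable from 2: {0,1,2,3}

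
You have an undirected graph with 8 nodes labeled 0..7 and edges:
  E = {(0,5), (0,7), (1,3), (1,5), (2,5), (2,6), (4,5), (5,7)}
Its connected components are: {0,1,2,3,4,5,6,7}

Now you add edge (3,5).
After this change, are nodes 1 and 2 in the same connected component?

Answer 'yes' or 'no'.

Answer: yes

Derivation:
Initial components: {0,1,2,3,4,5,6,7}
Adding edge (3,5): both already in same component {0,1,2,3,4,5,6,7}. No change.
New components: {0,1,2,3,4,5,6,7}
Are 1 and 2 in the same component? yes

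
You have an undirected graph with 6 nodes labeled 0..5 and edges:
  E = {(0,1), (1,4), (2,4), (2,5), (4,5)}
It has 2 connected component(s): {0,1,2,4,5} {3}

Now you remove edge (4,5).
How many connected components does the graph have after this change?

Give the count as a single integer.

Initial component count: 2
Remove (4,5): not a bridge. Count unchanged: 2.
  After removal, components: {0,1,2,4,5} {3}
New component count: 2

Answer: 2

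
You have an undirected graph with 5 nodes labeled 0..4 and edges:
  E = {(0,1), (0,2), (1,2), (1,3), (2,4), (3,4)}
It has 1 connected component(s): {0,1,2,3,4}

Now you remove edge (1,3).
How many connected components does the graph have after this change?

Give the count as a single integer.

Answer: 1

Derivation:
Initial component count: 1
Remove (1,3): not a bridge. Count unchanged: 1.
  After removal, components: {0,1,2,3,4}
New component count: 1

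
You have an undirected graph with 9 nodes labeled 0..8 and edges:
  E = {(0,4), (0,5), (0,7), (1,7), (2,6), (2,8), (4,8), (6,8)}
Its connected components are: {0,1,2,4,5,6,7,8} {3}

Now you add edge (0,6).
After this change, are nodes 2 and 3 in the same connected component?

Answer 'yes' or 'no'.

Initial components: {0,1,2,4,5,6,7,8} {3}
Adding edge (0,6): both already in same component {0,1,2,4,5,6,7,8}. No change.
New components: {0,1,2,4,5,6,7,8} {3}
Are 2 and 3 in the same component? no

Answer: no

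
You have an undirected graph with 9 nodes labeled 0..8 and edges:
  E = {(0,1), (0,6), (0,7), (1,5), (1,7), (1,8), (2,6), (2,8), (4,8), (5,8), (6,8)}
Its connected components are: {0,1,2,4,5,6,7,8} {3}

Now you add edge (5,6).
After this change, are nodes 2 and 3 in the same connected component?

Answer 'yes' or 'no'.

Answer: no

Derivation:
Initial components: {0,1,2,4,5,6,7,8} {3}
Adding edge (5,6): both already in same component {0,1,2,4,5,6,7,8}. No change.
New components: {0,1,2,4,5,6,7,8} {3}
Are 2 and 3 in the same component? no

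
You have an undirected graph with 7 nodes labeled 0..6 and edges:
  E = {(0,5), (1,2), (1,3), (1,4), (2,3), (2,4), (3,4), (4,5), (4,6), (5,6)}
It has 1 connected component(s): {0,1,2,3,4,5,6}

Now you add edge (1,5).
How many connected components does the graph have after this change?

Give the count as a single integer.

Answer: 1

Derivation:
Initial component count: 1
Add (1,5): endpoints already in same component. Count unchanged: 1.
New component count: 1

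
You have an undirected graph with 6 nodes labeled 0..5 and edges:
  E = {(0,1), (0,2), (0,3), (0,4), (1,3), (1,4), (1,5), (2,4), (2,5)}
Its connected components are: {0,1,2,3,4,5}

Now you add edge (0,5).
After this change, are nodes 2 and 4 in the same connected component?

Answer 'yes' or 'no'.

Answer: yes

Derivation:
Initial components: {0,1,2,3,4,5}
Adding edge (0,5): both already in same component {0,1,2,3,4,5}. No change.
New components: {0,1,2,3,4,5}
Are 2 and 4 in the same component? yes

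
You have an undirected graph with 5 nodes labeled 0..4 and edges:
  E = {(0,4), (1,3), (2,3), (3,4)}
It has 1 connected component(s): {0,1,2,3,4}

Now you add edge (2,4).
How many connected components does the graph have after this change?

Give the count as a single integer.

Answer: 1

Derivation:
Initial component count: 1
Add (2,4): endpoints already in same component. Count unchanged: 1.
New component count: 1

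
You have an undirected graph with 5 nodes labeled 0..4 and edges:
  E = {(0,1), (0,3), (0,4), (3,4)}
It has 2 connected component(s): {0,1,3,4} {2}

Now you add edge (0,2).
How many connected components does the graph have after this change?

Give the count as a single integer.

Answer: 1

Derivation:
Initial component count: 2
Add (0,2): merges two components. Count decreases: 2 -> 1.
New component count: 1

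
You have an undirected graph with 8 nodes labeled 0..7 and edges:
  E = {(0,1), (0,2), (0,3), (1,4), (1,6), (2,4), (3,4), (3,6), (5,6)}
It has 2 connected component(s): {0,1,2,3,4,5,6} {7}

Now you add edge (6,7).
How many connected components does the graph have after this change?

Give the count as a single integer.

Initial component count: 2
Add (6,7): merges two components. Count decreases: 2 -> 1.
New component count: 1

Answer: 1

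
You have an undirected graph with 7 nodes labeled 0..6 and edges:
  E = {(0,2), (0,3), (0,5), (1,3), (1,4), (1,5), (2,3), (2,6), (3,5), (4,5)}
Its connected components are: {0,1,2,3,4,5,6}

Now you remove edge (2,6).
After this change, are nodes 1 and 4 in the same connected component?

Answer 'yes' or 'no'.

Initial components: {0,1,2,3,4,5,6}
Removing edge (2,6): it was a bridge — component count 1 -> 2.
New components: {0,1,2,3,4,5} {6}
Are 1 and 4 in the same component? yes

Answer: yes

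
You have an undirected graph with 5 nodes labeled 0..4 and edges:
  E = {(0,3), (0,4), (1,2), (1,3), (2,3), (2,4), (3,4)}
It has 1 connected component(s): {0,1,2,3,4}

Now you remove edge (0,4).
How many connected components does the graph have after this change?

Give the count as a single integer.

Initial component count: 1
Remove (0,4): not a bridge. Count unchanged: 1.
  After removal, components: {0,1,2,3,4}
New component count: 1

Answer: 1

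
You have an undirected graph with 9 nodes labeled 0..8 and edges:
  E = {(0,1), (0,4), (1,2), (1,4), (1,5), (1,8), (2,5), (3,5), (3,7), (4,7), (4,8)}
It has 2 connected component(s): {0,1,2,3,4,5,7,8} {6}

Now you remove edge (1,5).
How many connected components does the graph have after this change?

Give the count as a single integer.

Answer: 2

Derivation:
Initial component count: 2
Remove (1,5): not a bridge. Count unchanged: 2.
  After removal, components: {0,1,2,3,4,5,7,8} {6}
New component count: 2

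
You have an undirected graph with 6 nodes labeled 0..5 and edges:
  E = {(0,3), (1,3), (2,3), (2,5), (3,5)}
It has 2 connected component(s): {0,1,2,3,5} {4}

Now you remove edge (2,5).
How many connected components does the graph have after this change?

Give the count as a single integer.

Answer: 2

Derivation:
Initial component count: 2
Remove (2,5): not a bridge. Count unchanged: 2.
  After removal, components: {0,1,2,3,5} {4}
New component count: 2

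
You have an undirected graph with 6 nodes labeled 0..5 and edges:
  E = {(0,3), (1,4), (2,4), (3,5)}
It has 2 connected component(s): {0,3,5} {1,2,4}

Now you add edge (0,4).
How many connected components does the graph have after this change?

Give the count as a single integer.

Initial component count: 2
Add (0,4): merges two components. Count decreases: 2 -> 1.
New component count: 1

Answer: 1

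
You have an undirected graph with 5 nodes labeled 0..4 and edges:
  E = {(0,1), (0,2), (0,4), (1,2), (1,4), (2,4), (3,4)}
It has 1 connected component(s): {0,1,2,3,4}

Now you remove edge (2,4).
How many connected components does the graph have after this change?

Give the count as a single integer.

Answer: 1

Derivation:
Initial component count: 1
Remove (2,4): not a bridge. Count unchanged: 1.
  After removal, components: {0,1,2,3,4}
New component count: 1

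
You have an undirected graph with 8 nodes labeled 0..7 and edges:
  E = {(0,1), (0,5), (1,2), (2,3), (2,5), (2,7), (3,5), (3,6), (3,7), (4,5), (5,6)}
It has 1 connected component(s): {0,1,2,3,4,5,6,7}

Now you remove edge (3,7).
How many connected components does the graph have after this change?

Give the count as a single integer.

Answer: 1

Derivation:
Initial component count: 1
Remove (3,7): not a bridge. Count unchanged: 1.
  After removal, components: {0,1,2,3,4,5,6,7}
New component count: 1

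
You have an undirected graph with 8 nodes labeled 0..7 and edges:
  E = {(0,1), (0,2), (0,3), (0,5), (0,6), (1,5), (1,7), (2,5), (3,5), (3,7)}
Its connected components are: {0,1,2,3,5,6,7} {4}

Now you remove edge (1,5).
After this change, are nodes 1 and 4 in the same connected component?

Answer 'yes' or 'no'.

Initial components: {0,1,2,3,5,6,7} {4}
Removing edge (1,5): not a bridge — component count unchanged at 2.
New components: {0,1,2,3,5,6,7} {4}
Are 1 and 4 in the same component? no

Answer: no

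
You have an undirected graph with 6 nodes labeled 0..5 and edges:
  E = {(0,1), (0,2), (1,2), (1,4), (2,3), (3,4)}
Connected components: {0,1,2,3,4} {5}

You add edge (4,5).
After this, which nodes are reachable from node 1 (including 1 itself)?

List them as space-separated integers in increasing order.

Answer: 0 1 2 3 4 5

Derivation:
Before: nodes reachable from 1: {0,1,2,3,4}
Adding (4,5): merges 1's component with another. Reachability grows.
After: nodes reachable from 1: {0,1,2,3,4,5}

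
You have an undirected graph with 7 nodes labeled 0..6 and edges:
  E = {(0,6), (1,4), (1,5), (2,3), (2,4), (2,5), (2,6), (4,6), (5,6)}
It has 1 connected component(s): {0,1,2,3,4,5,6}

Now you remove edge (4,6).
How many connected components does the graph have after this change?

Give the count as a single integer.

Initial component count: 1
Remove (4,6): not a bridge. Count unchanged: 1.
  After removal, components: {0,1,2,3,4,5,6}
New component count: 1

Answer: 1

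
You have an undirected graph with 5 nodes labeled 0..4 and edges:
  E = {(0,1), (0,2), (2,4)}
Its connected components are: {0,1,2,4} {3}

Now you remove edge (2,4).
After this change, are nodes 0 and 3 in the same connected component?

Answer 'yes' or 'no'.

Initial components: {0,1,2,4} {3}
Removing edge (2,4): it was a bridge — component count 2 -> 3.
New components: {0,1,2} {3} {4}
Are 0 and 3 in the same component? no

Answer: no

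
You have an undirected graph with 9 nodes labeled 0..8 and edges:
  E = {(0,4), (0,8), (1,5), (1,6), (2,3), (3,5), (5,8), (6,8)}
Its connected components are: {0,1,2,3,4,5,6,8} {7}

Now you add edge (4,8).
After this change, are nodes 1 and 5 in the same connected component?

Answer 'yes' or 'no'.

Initial components: {0,1,2,3,4,5,6,8} {7}
Adding edge (4,8): both already in same component {0,1,2,3,4,5,6,8}. No change.
New components: {0,1,2,3,4,5,6,8} {7}
Are 1 and 5 in the same component? yes

Answer: yes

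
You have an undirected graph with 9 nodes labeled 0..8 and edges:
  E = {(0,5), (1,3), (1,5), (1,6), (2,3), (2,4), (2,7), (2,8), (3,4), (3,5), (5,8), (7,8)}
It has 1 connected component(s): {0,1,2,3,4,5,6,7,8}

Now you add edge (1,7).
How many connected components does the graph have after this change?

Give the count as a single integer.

Answer: 1

Derivation:
Initial component count: 1
Add (1,7): endpoints already in same component. Count unchanged: 1.
New component count: 1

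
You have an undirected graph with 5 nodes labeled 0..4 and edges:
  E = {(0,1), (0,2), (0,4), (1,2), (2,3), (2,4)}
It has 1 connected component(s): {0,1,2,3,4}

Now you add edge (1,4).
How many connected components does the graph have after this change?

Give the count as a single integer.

Initial component count: 1
Add (1,4): endpoints already in same component. Count unchanged: 1.
New component count: 1

Answer: 1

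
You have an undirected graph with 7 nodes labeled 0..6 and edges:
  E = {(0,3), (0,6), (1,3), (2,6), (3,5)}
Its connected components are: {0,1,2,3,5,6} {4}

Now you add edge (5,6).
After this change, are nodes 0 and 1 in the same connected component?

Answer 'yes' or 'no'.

Initial components: {0,1,2,3,5,6} {4}
Adding edge (5,6): both already in same component {0,1,2,3,5,6}. No change.
New components: {0,1,2,3,5,6} {4}
Are 0 and 1 in the same component? yes

Answer: yes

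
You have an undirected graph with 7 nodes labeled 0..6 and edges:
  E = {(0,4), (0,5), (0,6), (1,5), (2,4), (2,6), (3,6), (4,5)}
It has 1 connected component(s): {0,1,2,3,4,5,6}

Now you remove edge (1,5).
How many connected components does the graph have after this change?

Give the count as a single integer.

Answer: 2

Derivation:
Initial component count: 1
Remove (1,5): it was a bridge. Count increases: 1 -> 2.
  After removal, components: {0,2,3,4,5,6} {1}
New component count: 2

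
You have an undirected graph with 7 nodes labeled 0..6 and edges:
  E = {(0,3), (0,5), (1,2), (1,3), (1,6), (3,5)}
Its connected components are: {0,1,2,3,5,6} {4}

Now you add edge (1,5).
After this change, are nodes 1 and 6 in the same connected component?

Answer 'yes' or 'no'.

Initial components: {0,1,2,3,5,6} {4}
Adding edge (1,5): both already in same component {0,1,2,3,5,6}. No change.
New components: {0,1,2,3,5,6} {4}
Are 1 and 6 in the same component? yes

Answer: yes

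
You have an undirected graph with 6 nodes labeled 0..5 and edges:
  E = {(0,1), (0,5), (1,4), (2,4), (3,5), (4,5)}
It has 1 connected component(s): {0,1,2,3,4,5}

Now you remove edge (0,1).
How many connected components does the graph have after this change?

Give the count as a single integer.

Answer: 1

Derivation:
Initial component count: 1
Remove (0,1): not a bridge. Count unchanged: 1.
  After removal, components: {0,1,2,3,4,5}
New component count: 1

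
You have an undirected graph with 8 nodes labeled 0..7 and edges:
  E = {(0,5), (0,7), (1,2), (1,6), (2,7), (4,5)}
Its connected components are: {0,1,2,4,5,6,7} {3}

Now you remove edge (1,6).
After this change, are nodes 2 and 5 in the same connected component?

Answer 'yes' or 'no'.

Answer: yes

Derivation:
Initial components: {0,1,2,4,5,6,7} {3}
Removing edge (1,6): it was a bridge — component count 2 -> 3.
New components: {0,1,2,4,5,7} {3} {6}
Are 2 and 5 in the same component? yes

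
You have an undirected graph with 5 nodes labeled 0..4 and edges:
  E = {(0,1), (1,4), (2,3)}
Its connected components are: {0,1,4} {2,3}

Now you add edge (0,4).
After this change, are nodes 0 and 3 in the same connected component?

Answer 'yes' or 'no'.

Initial components: {0,1,4} {2,3}
Adding edge (0,4): both already in same component {0,1,4}. No change.
New components: {0,1,4} {2,3}
Are 0 and 3 in the same component? no

Answer: no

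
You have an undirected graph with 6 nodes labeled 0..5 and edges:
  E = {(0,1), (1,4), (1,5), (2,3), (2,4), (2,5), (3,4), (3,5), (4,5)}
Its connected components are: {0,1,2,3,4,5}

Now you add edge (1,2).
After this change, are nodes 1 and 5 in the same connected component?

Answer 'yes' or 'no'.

Initial components: {0,1,2,3,4,5}
Adding edge (1,2): both already in same component {0,1,2,3,4,5}. No change.
New components: {0,1,2,3,4,5}
Are 1 and 5 in the same component? yes

Answer: yes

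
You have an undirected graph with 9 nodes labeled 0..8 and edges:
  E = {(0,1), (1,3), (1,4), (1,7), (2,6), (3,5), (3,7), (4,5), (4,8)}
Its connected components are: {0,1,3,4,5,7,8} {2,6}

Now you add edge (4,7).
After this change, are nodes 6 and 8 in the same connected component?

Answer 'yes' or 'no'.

Initial components: {0,1,3,4,5,7,8} {2,6}
Adding edge (4,7): both already in same component {0,1,3,4,5,7,8}. No change.
New components: {0,1,3,4,5,7,8} {2,6}
Are 6 and 8 in the same component? no

Answer: no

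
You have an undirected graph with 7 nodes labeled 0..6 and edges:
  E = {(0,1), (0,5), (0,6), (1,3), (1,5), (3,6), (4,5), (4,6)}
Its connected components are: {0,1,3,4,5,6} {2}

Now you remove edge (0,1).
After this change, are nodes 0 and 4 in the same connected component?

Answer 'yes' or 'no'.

Answer: yes

Derivation:
Initial components: {0,1,3,4,5,6} {2}
Removing edge (0,1): not a bridge — component count unchanged at 2.
New components: {0,1,3,4,5,6} {2}
Are 0 and 4 in the same component? yes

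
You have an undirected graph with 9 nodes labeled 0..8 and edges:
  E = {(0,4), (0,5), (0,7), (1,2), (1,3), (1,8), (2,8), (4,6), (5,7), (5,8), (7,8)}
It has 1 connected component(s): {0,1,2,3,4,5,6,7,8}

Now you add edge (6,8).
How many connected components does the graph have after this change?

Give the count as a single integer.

Answer: 1

Derivation:
Initial component count: 1
Add (6,8): endpoints already in same component. Count unchanged: 1.
New component count: 1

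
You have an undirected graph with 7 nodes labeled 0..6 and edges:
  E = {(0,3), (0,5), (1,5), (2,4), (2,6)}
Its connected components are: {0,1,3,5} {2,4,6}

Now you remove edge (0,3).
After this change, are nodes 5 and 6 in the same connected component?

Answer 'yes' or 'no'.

Answer: no

Derivation:
Initial components: {0,1,3,5} {2,4,6}
Removing edge (0,3): it was a bridge — component count 2 -> 3.
New components: {0,1,5} {2,4,6} {3}
Are 5 and 6 in the same component? no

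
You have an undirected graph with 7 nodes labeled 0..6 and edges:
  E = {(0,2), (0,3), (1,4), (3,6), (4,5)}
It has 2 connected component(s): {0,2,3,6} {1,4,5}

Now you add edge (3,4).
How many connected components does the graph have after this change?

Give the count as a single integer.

Answer: 1

Derivation:
Initial component count: 2
Add (3,4): merges two components. Count decreases: 2 -> 1.
New component count: 1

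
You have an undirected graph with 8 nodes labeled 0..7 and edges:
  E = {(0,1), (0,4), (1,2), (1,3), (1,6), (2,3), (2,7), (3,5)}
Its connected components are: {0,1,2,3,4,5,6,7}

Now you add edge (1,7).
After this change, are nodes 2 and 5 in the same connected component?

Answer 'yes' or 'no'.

Initial components: {0,1,2,3,4,5,6,7}
Adding edge (1,7): both already in same component {0,1,2,3,4,5,6,7}. No change.
New components: {0,1,2,3,4,5,6,7}
Are 2 and 5 in the same component? yes

Answer: yes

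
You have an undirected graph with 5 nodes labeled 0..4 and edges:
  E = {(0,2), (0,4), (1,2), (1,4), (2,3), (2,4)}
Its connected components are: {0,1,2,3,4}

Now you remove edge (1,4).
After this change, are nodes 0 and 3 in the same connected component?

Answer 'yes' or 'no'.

Initial components: {0,1,2,3,4}
Removing edge (1,4): not a bridge — component count unchanged at 1.
New components: {0,1,2,3,4}
Are 0 and 3 in the same component? yes

Answer: yes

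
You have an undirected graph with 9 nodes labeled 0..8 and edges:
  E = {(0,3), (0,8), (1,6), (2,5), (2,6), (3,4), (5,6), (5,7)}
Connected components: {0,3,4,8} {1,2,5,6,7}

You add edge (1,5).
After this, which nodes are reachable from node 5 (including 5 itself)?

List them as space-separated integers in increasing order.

Before: nodes reachable from 5: {1,2,5,6,7}
Adding (1,5): both endpoints already in same component. Reachability from 5 unchanged.
After: nodes reachable from 5: {1,2,5,6,7}

Answer: 1 2 5 6 7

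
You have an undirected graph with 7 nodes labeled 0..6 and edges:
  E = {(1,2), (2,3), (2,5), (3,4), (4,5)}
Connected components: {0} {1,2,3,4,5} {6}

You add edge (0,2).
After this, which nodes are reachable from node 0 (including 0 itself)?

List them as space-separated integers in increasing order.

Answer: 0 1 2 3 4 5

Derivation:
Before: nodes reachable from 0: {0}
Adding (0,2): merges 0's component with another. Reachability grows.
After: nodes reachable from 0: {0,1,2,3,4,5}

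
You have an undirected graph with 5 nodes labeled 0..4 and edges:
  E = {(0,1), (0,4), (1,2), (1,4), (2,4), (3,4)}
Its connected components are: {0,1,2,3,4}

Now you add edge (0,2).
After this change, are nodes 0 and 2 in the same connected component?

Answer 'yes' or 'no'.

Initial components: {0,1,2,3,4}
Adding edge (0,2): both already in same component {0,1,2,3,4}. No change.
New components: {0,1,2,3,4}
Are 0 and 2 in the same component? yes

Answer: yes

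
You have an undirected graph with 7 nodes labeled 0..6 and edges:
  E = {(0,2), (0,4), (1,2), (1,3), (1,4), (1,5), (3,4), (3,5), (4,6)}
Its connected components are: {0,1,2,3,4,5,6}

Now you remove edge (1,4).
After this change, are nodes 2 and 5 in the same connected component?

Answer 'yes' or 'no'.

Answer: yes

Derivation:
Initial components: {0,1,2,3,4,5,6}
Removing edge (1,4): not a bridge — component count unchanged at 1.
New components: {0,1,2,3,4,5,6}
Are 2 and 5 in the same component? yes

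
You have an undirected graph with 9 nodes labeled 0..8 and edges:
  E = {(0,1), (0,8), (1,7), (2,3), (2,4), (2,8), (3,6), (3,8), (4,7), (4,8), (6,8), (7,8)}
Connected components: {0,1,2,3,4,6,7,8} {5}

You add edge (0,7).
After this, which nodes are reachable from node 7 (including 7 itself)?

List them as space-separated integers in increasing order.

Answer: 0 1 2 3 4 6 7 8

Derivation:
Before: nodes reachable from 7: {0,1,2,3,4,6,7,8}
Adding (0,7): both endpoints already in same component. Reachability from 7 unchanged.
After: nodes reachable from 7: {0,1,2,3,4,6,7,8}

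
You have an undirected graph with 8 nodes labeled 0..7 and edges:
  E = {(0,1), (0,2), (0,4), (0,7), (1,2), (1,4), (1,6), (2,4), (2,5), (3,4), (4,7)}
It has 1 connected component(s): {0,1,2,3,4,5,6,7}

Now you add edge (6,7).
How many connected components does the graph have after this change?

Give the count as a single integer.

Answer: 1

Derivation:
Initial component count: 1
Add (6,7): endpoints already in same component. Count unchanged: 1.
New component count: 1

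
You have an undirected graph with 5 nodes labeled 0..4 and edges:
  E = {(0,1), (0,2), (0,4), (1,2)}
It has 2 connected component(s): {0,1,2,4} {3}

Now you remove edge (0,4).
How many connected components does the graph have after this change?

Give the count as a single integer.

Initial component count: 2
Remove (0,4): it was a bridge. Count increases: 2 -> 3.
  After removal, components: {0,1,2} {3} {4}
New component count: 3

Answer: 3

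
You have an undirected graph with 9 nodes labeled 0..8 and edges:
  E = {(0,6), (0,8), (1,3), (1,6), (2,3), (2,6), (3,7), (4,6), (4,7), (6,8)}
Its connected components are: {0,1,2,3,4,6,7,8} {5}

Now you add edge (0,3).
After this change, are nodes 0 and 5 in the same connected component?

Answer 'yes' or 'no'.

Initial components: {0,1,2,3,4,6,7,8} {5}
Adding edge (0,3): both already in same component {0,1,2,3,4,6,7,8}. No change.
New components: {0,1,2,3,4,6,7,8} {5}
Are 0 and 5 in the same component? no

Answer: no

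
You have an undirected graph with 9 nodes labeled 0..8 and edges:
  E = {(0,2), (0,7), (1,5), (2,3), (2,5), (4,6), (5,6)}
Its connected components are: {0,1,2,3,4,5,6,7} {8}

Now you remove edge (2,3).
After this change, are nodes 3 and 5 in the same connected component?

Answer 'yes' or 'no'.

Initial components: {0,1,2,3,4,5,6,7} {8}
Removing edge (2,3): it was a bridge — component count 2 -> 3.
New components: {0,1,2,4,5,6,7} {3} {8}
Are 3 and 5 in the same component? no

Answer: no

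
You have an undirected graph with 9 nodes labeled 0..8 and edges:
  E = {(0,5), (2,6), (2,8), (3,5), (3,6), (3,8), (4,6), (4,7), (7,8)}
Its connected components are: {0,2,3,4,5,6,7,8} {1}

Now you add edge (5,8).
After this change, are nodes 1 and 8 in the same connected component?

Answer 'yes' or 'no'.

Initial components: {0,2,3,4,5,6,7,8} {1}
Adding edge (5,8): both already in same component {0,2,3,4,5,6,7,8}. No change.
New components: {0,2,3,4,5,6,7,8} {1}
Are 1 and 8 in the same component? no

Answer: no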